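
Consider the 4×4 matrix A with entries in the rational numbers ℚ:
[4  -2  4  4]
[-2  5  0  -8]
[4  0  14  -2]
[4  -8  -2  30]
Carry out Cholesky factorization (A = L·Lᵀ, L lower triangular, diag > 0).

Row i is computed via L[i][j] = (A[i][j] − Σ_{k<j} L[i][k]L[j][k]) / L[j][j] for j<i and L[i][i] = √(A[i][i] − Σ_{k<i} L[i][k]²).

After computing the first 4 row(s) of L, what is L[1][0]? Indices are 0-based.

L[1][0] = -1

Step 1: L[0][0] = √(4) = 2.
  L[1][0] = (-2) / L[0][0] = -1.
Step 2: L[1][1] = √(4) = 2.
  L[2][0] = (4) / L[0][0] = 2.
  L[2][1] = (2) / L[1][1] = 1.
Step 3: L[2][2] = √(9) = 3.
  L[3][0] = (4) / L[0][0] = 2.
  L[3][1] = (-6) / L[1][1] = -3.
  L[3][2] = (-3) / L[2][2] = -1.
Step 4: L[3][3] = √(16) = 4.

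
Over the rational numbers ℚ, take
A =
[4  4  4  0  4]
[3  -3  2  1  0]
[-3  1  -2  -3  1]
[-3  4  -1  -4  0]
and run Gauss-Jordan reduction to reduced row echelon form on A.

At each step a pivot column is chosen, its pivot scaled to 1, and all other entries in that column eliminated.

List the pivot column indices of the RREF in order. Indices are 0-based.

pivot(0,0)=4: scale R0 → (1, 1, 1, 0, 1)
  clear (1,0): R1 −= (3)R0 → (0, -6, -1, 1, -3)
  clear (2,0): R2 −= (-3)R0 → (0, 4, 1, -3, 4)
  clear (3,0): R3 −= (-3)R0 → (0, 7, 2, -4, 3)
pivot(1,1)=-6: scale R1 → (0, 1, 1/6, -1/6, 1/2)
  clear (0,1): R0 −= (1)R1 → (1, 0, 5/6, 1/6, 1/2)
  clear (2,1): R2 −= (4)R1 → (0, 0, 1/3, -7/3, 2)
  clear (3,1): R3 −= (7)R1 → (0, 0, 5/6, -17/6, -1/2)
pivot(2,2)=1/3: scale R2 → (0, 0, 1, -7, 6)
  clear (0,2): R0 −= (5/6)R2 → (1, 0, 0, 6, -9/2)
  clear (1,2): R1 −= (1/6)R2 → (0, 1, 0, 1, -1/2)
  clear (3,2): R3 −= (5/6)R2 → (0, 0, 0, 3, -11/2)
pivot(3,3)=3: scale R3 → (0, 0, 0, 1, -11/6)
  clear (0,3): R0 −= (6)R3 → (1, 0, 0, 0, 13/2)
  clear (1,3): R1 −= (1)R3 → (0, 1, 0, 0, 4/3)
  clear (2,3): R2 −= (-7)R3 → (0, 0, 1, 0, -41/6)

pivot columns: 0, 1, 2, 3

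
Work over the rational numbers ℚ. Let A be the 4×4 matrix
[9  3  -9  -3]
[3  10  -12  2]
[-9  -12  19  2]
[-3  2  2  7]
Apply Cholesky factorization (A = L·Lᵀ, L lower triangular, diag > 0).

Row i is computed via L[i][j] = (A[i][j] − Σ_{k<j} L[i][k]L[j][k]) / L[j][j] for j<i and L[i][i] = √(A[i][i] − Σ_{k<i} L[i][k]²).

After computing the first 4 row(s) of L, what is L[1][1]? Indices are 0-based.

Step 1: L[0][0] = √(9) = 3.
  L[1][0] = (3) / L[0][0] = 1.
Step 2: L[1][1] = √(9) = 3.
  L[2][0] = (-9) / L[0][0] = -3.
  L[2][1] = (-9) / L[1][1] = -3.
Step 3: L[2][2] = √(1) = 1.
  L[3][0] = (-3) / L[0][0] = -1.
  L[3][1] = (3) / L[1][1] = 1.
  L[3][2] = (2) / L[2][2] = 2.
Step 4: L[3][3] = √(1) = 1.

L[1][1] = 3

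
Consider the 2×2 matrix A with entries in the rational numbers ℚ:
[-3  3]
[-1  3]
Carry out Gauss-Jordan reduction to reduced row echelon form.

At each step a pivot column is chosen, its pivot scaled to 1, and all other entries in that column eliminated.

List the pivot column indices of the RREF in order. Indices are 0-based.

pivot columns: 0, 1

pivot(0,0)=-3: scale R0 → (1, -1)
  clear (1,0): R1 −= (-1)R0 → (0, 2)
pivot(1,1)=2: scale R1 → (0, 1)
  clear (0,1): R0 −= (-1)R1 → (1, 0)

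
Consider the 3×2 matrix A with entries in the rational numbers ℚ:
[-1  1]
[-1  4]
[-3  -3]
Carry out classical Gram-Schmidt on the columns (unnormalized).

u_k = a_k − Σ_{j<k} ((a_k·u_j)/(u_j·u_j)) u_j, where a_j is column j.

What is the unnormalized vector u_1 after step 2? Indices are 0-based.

Step 1: u_0 = a_0 = (-1, -1, -3).
Step 2: u_1 = a_1 − (4/11)·u_0 = (15/11, 48/11, -21/11).

u_1 = (15/11, 48/11, -21/11)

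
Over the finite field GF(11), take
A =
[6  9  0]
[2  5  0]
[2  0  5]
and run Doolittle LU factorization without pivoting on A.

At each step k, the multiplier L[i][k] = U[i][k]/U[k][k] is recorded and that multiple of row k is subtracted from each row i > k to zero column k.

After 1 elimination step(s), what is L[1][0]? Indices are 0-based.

k=0: U[0][0]=6
  eliminate (1,0): mult=4, new row 1: (0, 2, 0); set L[1][0]=4
  eliminate (2,0): mult=4, new row 2: (0, 8, 5); set L[2][0]=4

L[1][0] = 4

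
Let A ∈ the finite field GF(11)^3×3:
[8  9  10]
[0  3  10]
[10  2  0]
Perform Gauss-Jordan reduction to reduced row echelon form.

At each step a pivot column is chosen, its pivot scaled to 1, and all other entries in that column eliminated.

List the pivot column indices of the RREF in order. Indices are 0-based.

pivot columns: 0, 1

step 1: normalize row 0 (÷8) = (1, 8, 4)
  row 2: subtract 10×row0 = (0, 10, 4)
step 2: normalize row 1 (÷3) = (0, 1, 7)
  row 0: subtract 8×row1 = (1, 0, 3)
  row 2: subtract 10×row1 = (0, 0, 0)
skip col 2 (zero from row 2)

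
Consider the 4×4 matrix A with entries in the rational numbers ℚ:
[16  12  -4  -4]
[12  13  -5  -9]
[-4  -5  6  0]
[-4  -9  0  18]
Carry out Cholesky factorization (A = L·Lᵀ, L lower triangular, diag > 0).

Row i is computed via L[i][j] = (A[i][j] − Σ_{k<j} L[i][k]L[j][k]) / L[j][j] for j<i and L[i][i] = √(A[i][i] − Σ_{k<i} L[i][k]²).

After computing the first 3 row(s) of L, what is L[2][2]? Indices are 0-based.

Step 1: L[0][0] = √(16) = 4.
  L[1][0] = (12) / L[0][0] = 3.
Step 2: L[1][1] = √(4) = 2.
  L[2][0] = (-4) / L[0][0] = -1.
  L[2][1] = (-2) / L[1][1] = -1.
Step 3: L[2][2] = √(4) = 2.

L[2][2] = 2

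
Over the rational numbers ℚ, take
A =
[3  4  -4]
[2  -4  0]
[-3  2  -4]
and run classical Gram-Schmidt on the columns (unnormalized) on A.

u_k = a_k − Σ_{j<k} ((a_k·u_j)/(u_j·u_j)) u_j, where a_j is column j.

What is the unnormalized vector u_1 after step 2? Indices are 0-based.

Step 1: u_0 = a_0 = (3, 2, -3).
Step 2: u_1 = a_1 − (-1/11)·u_0 = (47/11, -42/11, 19/11).

u_1 = (47/11, -42/11, 19/11)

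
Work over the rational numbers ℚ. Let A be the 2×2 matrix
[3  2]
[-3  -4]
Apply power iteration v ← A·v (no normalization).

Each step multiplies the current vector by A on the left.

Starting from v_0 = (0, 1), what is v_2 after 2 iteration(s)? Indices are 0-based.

v_0 = (0, 1).
v_1 = A·v_0 = (2, -4).
v_2 = A·v_1 = (-2, 10).

v_2 = (-2, 10)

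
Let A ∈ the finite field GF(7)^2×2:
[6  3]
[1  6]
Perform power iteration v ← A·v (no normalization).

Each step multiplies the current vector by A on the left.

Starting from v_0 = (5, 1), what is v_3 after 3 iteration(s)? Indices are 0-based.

v_3 = (3, 6)

v_0 = (5, 1).
v_1 = A·v_0 = (5, 4).
v_2 = A·v_1 = (0, 1).
v_3 = A·v_2 = (3, 6).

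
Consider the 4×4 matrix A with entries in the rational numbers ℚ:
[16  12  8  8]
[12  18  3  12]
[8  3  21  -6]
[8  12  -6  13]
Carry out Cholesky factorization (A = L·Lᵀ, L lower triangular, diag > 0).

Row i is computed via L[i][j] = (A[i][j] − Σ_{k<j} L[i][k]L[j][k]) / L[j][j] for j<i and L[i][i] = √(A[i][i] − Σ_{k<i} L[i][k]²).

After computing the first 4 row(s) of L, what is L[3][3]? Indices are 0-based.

Step 1: L[0][0] = √(16) = 4.
  L[1][0] = (12) / L[0][0] = 3.
Step 2: L[1][1] = √(9) = 3.
  L[2][0] = (8) / L[0][0] = 2.
  L[2][1] = (-3) / L[1][1] = -1.
Step 3: L[2][2] = √(16) = 4.
  L[3][0] = (8) / L[0][0] = 2.
  L[3][1] = (6) / L[1][1] = 2.
  L[3][2] = (-8) / L[2][2] = -2.
Step 4: L[3][3] = √(1) = 1.

L[3][3] = 1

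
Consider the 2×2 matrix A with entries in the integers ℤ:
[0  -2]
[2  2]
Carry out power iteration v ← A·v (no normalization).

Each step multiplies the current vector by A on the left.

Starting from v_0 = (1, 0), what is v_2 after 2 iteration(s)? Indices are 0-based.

v_2 = (-4, 4)

v_0 = (1, 0).
v_1 = A·v_0 = (0, 2).
v_2 = A·v_1 = (-4, 4).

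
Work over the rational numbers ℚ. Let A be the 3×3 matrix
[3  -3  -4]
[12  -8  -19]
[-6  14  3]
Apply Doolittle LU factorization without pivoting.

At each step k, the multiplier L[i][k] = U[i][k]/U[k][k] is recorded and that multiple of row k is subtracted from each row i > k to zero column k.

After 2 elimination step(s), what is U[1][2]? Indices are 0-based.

k=0: U[0][0]=3
  eliminate (1,0): mult=4, new row 1: (0, 4, -3); set L[1][0]=4
  eliminate (2,0): mult=-2, new row 2: (0, 8, -5); set L[2][0]=-2
k=1: U[1][1]=4
  eliminate (2,1): mult=2, new row 2: (0, 0, 1); set L[2][1]=2

U[1][2] = -3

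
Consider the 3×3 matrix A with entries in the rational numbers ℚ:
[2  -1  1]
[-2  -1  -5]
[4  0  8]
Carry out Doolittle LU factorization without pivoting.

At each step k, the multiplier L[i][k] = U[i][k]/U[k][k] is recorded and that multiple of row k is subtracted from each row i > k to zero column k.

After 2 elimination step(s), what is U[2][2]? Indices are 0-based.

Step 1: pivot at (0,0) is 2.
  row1 ← row1 − (-1)·row0  ⇒  L[1][0]=-1, U row1=(0, -2, -4)
  row2 ← row2 − (2)·row0  ⇒  L[2][0]=2, U row2=(0, 2, 6)
Step 2: pivot at (1,1) is -2.
  row2 ← row2 − (-1)·row1  ⇒  L[2][1]=-1, U row2=(0, 0, 2)

U[2][2] = 2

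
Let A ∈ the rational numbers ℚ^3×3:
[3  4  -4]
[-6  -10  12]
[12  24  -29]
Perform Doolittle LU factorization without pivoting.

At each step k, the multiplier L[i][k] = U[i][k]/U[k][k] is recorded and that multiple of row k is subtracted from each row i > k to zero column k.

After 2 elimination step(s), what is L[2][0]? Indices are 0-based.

k=0: U[0][0]=3
  eliminate (1,0): mult=-2, new row 1: (0, -2, 4); set L[1][0]=-2
  eliminate (2,0): mult=4, new row 2: (0, 8, -13); set L[2][0]=4
k=1: U[1][1]=-2
  eliminate (2,1): mult=-4, new row 2: (0, 0, 3); set L[2][1]=-4

L[2][0] = 4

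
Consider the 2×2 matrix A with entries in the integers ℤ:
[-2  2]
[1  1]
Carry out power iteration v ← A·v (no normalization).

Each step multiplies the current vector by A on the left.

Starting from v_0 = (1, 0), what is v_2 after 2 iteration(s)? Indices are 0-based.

v_0 = (1, 0).
v_1 = A·v_0 = (-2, 1).
v_2 = A·v_1 = (6, -1).

v_2 = (6, -1)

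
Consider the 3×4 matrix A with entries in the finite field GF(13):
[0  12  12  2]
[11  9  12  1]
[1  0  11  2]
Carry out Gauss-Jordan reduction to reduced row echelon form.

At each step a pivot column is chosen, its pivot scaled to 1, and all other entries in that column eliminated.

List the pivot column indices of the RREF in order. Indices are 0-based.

pivot columns: 0, 1, 2

step 1: exchange rows 0,1
step 1: normalize row 0 (÷11) = (1, 2, 7, 6)
  row 2: subtract 1×row0 = (0, 11, 4, 9)
step 2: normalize row 1 (÷12) = (0, 1, 1, 11)
  row 0: subtract 2×row1 = (1, 0, 5, 10)
  row 2: subtract 11×row1 = (0, 0, 6, 5)
step 3: normalize row 2 (÷6) = (0, 0, 1, 3)
  row 0: subtract 5×row2 = (1, 0, 0, 8)
  row 1: subtract 1×row2 = (0, 1, 0, 8)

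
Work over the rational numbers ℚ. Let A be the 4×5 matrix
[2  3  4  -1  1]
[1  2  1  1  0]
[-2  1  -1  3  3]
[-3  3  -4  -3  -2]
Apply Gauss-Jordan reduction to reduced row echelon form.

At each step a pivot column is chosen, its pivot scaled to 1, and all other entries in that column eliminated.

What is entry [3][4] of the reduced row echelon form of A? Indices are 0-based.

M[3][4] = 59/127

[1] R0 /= 2  ⇒  (1, 3/2, 2, -1/2, 1/2)
     R1 -= 1·R0  ⇒  (0, 1/2, -1, 3/2, -1/2)
     R2 -= -2·R0  ⇒  (0, 4, 3, 2, 4)
     R3 -= -3·R0  ⇒  (0, 15/2, 2, -9/2, -1/2)
[2] R1 /= 1/2  ⇒  (0, 1, -2, 3, -1)
     R0 -= 3/2·R1  ⇒  (1, 0, 5, -5, 2)
     R2 -= 4·R1  ⇒  (0, 0, 11, -10, 8)
     R3 -= 15/2·R1  ⇒  (0, 0, 17, -27, 7)
[3] R2 /= 11  ⇒  (0, 0, 1, -10/11, 8/11)
     R0 -= 5·R2  ⇒  (1, 0, 0, -5/11, -18/11)
     R1 -= -2·R2  ⇒  (0, 1, 0, 13/11, 5/11)
     R3 -= 17·R2  ⇒  (0, 0, 0, -127/11, -59/11)
[4] R3 /= -127/11  ⇒  (0, 0, 0, 1, 59/127)
     R0 -= -5/11·R3  ⇒  (1, 0, 0, 0, -181/127)
     R1 -= 13/11·R3  ⇒  (0, 1, 0, 0, -12/127)
     R2 -= -10/11·R3  ⇒  (0, 0, 1, 0, 146/127)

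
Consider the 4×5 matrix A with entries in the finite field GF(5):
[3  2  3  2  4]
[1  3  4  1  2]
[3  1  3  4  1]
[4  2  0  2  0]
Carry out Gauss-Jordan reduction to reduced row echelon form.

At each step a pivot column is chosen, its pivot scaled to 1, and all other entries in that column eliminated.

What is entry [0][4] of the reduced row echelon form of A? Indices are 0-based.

M[0][4] = 3

[1] R0 /= 3  ⇒  (1, 4, 1, 4, 3)
     R1 -= 1·R0  ⇒  (0, 4, 3, 2, 4)
     R2 -= 3·R0  ⇒  (0, 4, 0, 2, 2)
     R3 -= 4·R0  ⇒  (0, 1, 1, 1, 3)
[2] R1 /= 4  ⇒  (0, 1, 2, 3, 1)
     R0 -= 4·R1  ⇒  (1, 0, 3, 2, 4)
     R2 -= 4·R1  ⇒  (0, 0, 2, 0, 3)
     R3 -= 1·R1  ⇒  (0, 0, 4, 3, 2)
[3] R2 /= 2  ⇒  (0, 0, 1, 0, 4)
     R0 -= 3·R2  ⇒  (1, 0, 0, 2, 2)
     R1 -= 2·R2  ⇒  (0, 1, 0, 3, 3)
     R3 -= 4·R2  ⇒  (0, 0, 0, 3, 1)
[4] R3 /= 3  ⇒  (0, 0, 0, 1, 2)
     R0 -= 2·R3  ⇒  (1, 0, 0, 0, 3)
     R1 -= 3·R3  ⇒  (0, 1, 0, 0, 2)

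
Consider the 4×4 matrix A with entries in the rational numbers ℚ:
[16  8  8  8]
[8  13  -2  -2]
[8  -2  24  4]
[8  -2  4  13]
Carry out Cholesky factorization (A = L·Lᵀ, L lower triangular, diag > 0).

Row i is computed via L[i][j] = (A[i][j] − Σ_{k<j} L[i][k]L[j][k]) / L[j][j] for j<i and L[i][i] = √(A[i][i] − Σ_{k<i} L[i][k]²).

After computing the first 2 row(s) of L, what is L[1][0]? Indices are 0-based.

Step 1: L[0][0] = √(16) = 4.
  L[1][0] = (8) / L[0][0] = 2.
Step 2: L[1][1] = √(9) = 3.

L[1][0] = 2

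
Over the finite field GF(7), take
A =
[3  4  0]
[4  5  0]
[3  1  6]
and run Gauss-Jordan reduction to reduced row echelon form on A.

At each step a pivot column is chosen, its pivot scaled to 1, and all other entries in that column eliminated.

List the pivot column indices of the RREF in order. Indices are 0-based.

pivot columns: 0, 1, 2

pivot(0,0)=3: scale R0 → (1, 6, 0)
  clear (1,0): R1 −= (4)R0 → (0, 2, 0)
  clear (2,0): R2 −= (3)R0 → (0, 4, 6)
pivot(1,1)=2: scale R1 → (0, 1, 0)
  clear (0,1): R0 −= (6)R1 → (1, 0, 0)
  clear (2,1): R2 −= (4)R1 → (0, 0, 6)
pivot(2,2)=6: scale R2 → (0, 0, 1)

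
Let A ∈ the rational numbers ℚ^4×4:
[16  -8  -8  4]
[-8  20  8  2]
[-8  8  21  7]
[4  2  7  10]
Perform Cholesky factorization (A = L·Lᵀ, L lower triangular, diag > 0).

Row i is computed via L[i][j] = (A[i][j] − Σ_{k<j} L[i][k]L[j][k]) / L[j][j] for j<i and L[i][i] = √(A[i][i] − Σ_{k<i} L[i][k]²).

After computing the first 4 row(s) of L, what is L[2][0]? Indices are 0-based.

L[2][0] = -2

Step 1: L[0][0] = √(16) = 4.
  L[1][0] = (-8) / L[0][0] = -2.
Step 2: L[1][1] = √(16) = 4.
  L[2][0] = (-8) / L[0][0] = -2.
  L[2][1] = (4) / L[1][1] = 1.
Step 3: L[2][2] = √(16) = 4.
  L[3][0] = (4) / L[0][0] = 1.
  L[3][1] = (4) / L[1][1] = 1.
  L[3][2] = (8) / L[2][2] = 2.
Step 4: L[3][3] = √(4) = 2.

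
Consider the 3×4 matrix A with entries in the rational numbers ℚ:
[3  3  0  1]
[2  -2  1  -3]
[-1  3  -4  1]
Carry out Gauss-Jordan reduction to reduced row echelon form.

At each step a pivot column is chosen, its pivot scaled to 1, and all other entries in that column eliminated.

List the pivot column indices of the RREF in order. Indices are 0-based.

[1] R0 /= 3  ⇒  (1, 1, 0, 1/3)
     R1 -= 2·R0  ⇒  (0, -4, 1, -11/3)
     R2 -= -1·R0  ⇒  (0, 4, -4, 4/3)
[2] R1 /= -4  ⇒  (0, 1, -1/4, 11/12)
     R0 -= 1·R1  ⇒  (1, 0, 1/4, -7/12)
     R2 -= 4·R1  ⇒  (0, 0, -3, -7/3)
[3] R2 /= -3  ⇒  (0, 0, 1, 7/9)
     R0 -= 1/4·R2  ⇒  (1, 0, 0, -7/9)
     R1 -= -1/4·R2  ⇒  (0, 1, 0, 10/9)

pivot columns: 0, 1, 2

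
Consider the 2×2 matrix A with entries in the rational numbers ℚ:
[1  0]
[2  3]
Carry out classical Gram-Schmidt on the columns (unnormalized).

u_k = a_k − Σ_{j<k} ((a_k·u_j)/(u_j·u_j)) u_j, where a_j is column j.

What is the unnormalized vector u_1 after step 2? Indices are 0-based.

Step 1: u_0 = a_0 = (1, 2).
Step 2: u_1 = a_1 − (6/5)·u_0 = (-6/5, 3/5).

u_1 = (-6/5, 3/5)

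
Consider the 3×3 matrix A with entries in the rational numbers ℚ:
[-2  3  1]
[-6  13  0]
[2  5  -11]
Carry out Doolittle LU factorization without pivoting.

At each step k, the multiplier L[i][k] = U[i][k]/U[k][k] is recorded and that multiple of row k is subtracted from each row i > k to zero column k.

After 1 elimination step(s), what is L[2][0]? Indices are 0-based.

L[2][0] = -1

[col 0] pivot -2
  R1 -= 3*R0 → (0, 4, -3)  (L[1][0] := 3)
  R2 -= -1*R0 → (0, 8, -10)  (L[2][0] := -1)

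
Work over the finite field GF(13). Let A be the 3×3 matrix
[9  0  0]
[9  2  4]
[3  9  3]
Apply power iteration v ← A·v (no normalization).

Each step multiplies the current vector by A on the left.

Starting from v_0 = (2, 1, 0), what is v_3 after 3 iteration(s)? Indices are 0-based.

v_3 = (2, 4, 2)

v_0 = (2, 1, 0).
v_1 = A·v_0 = (5, 7, 2).
v_2 = A·v_1 = (6, 2, 6).
v_3 = A·v_2 = (2, 4, 2).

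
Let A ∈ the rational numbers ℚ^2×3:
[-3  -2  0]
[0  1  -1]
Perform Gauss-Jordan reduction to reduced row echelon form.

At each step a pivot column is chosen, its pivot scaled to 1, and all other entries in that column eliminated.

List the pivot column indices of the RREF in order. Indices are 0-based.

pivot columns: 0, 1

step 1: normalize row 0 (÷-3) = (1, 2/3, 0)
step 2: normalize row 1 (÷1) = (0, 1, -1)
  row 0: subtract 2/3×row1 = (1, 0, 2/3)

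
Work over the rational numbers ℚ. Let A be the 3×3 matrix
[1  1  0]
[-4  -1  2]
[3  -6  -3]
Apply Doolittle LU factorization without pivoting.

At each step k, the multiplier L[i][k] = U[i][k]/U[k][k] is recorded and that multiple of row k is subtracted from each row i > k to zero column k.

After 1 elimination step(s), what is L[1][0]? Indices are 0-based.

[col 0] pivot 1
  R1 -= -4*R0 → (0, 3, 2)  (L[1][0] := -4)
  R2 -= 3*R0 → (0, -9, -3)  (L[2][0] := 3)

L[1][0] = -4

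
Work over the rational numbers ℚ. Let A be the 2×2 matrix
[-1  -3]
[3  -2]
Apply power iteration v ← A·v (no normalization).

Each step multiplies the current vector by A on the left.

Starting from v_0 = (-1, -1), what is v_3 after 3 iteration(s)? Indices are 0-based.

v_3 = (-41, -31)

v_0 = (-1, -1).
v_1 = A·v_0 = (4, -1).
v_2 = A·v_1 = (-1, 14).
v_3 = A·v_2 = (-41, -31).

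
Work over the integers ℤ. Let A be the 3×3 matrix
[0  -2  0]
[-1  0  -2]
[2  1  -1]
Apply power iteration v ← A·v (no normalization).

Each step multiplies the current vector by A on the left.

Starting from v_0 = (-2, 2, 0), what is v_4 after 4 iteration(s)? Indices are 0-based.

v_4 = (-24, 8, -24)

v_0 = (-2, 2, 0).
v_1 = A·v_0 = (-4, 2, -2).
v_2 = A·v_1 = (-4, 8, -4).
v_3 = A·v_2 = (-16, 12, 4).
v_4 = A·v_3 = (-24, 8, -24).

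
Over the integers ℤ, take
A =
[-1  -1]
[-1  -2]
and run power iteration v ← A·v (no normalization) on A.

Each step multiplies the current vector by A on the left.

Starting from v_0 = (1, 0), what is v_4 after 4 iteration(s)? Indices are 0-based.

v_0 = (1, 0).
v_1 = A·v_0 = (-1, -1).
v_2 = A·v_1 = (2, 3).
v_3 = A·v_2 = (-5, -8).
v_4 = A·v_3 = (13, 21).

v_4 = (13, 21)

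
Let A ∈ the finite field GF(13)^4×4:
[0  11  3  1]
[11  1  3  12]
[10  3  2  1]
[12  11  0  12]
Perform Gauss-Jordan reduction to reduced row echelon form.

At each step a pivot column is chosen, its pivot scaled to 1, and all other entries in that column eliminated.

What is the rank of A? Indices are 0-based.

rank = 4

pivot(0,0): swap R0↔R1
pivot(0,0)=11: scale R0 → (1, 6, 5, 7)
  clear (2,0): R2 −= (10)R0 → (0, 8, 4, 9)
  clear (3,0): R3 −= (12)R0 → (0, 4, 5, 6)
pivot(1,1)=11: scale R1 → (0, 1, 5, 6)
  clear (0,1): R0 −= (6)R1 → (1, 0, 1, 10)
  clear (2,1): R2 −= (8)R1 → (0, 0, 3, 0)
  clear (3,1): R3 −= (4)R1 → (0, 0, 11, 8)
pivot(2,2)=3: scale R2 → (0, 0, 1, 0)
  clear (0,2): R0 −= (1)R2 → (1, 0, 0, 10)
  clear (1,2): R1 −= (5)R2 → (0, 1, 0, 6)
  clear (3,2): R3 −= (11)R2 → (0, 0, 0, 8)
pivot(3,3)=8: scale R3 → (0, 0, 0, 1)
  clear (0,3): R0 −= (10)R3 → (1, 0, 0, 0)
  clear (1,3): R1 −= (6)R3 → (0, 1, 0, 0)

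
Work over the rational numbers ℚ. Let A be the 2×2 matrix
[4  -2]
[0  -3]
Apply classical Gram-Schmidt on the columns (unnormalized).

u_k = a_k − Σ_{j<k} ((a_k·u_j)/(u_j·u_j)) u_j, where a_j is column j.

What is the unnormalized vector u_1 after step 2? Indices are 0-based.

Step 1: u_0 = a_0 = (4, 0).
Step 2: u_1 = a_1 − (-1/2)·u_0 = (0, -3).

u_1 = (0, -3)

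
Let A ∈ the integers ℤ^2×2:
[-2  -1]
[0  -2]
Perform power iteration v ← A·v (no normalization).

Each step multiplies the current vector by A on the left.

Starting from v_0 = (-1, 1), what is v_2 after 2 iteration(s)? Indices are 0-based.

v_0 = (-1, 1).
v_1 = A·v_0 = (1, -2).
v_2 = A·v_1 = (0, 4).

v_2 = (0, 4)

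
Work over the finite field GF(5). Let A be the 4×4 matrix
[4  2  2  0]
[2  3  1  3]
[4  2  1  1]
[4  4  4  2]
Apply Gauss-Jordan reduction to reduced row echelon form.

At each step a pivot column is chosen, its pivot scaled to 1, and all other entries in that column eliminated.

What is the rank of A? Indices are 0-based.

pivot(0,0)=4: scale R0 → (1, 3, 3, 0)
  clear (1,0): R1 −= (2)R0 → (0, 2, 0, 3)
  clear (2,0): R2 −= (4)R0 → (0, 0, 4, 1)
  clear (3,0): R3 −= (4)R0 → (0, 2, 2, 2)
pivot(1,1)=2: scale R1 → (0, 1, 0, 4)
  clear (0,1): R0 −= (3)R1 → (1, 0, 3, 3)
  clear (3,1): R3 −= (2)R1 → (0, 0, 2, 4)
pivot(2,2)=4: scale R2 → (0, 0, 1, 4)
  clear (0,2): R0 −= (3)R2 → (1, 0, 0, 1)
  clear (3,2): R3 −= (2)R2 → (0, 0, 0, 1)
pivot(3,3)=1: scale R3 → (0, 0, 0, 1)
  clear (0,3): R0 −= (1)R3 → (1, 0, 0, 0)
  clear (1,3): R1 −= (4)R3 → (0, 1, 0, 0)
  clear (2,3): R2 −= (4)R3 → (0, 0, 1, 0)

rank = 4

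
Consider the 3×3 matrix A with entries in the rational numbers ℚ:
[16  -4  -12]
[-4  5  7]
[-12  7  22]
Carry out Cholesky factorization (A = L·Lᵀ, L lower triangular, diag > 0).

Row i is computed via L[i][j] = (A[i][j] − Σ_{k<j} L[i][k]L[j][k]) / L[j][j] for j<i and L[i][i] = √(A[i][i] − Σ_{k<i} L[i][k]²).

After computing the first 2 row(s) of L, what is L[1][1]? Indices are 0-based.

Step 1: L[0][0] = √(16) = 4.
  L[1][0] = (-4) / L[0][0] = -1.
Step 2: L[1][1] = √(4) = 2.

L[1][1] = 2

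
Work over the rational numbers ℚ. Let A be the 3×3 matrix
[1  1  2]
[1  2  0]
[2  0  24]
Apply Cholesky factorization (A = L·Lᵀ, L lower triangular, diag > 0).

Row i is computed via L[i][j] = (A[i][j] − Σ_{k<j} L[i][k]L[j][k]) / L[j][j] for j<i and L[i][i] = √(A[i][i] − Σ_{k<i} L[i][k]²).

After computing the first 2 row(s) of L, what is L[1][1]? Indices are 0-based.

L[1][1] = 1

Step 1: L[0][0] = √(1) = 1.
  L[1][0] = (1) / L[0][0] = 1.
Step 2: L[1][1] = √(1) = 1.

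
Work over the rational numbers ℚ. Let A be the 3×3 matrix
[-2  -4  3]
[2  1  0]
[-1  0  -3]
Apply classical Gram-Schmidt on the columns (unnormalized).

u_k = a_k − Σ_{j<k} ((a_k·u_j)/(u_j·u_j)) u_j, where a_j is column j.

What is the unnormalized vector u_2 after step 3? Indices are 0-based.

u_2 = (-15/53, -60/53, -90/53)

Step 1: u_0 = a_0 = (-2, 2, -1).
Step 2: u_1 = a_1 − (10/9)·u_0 = (-16/9, -11/9, 10/9).
Step 3: u_2 = a_2 − (-1/3)·u_0 − (-78/53)·u_1 = (-15/53, -60/53, -90/53).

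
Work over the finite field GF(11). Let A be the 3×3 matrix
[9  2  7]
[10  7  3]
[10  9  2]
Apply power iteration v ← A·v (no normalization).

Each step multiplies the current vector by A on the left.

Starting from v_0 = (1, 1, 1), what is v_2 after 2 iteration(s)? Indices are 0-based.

v_2 = (8, 9, 6)

v_0 = (1, 1, 1).
v_1 = A·v_0 = (7, 9, 10).
v_2 = A·v_1 = (8, 9, 6).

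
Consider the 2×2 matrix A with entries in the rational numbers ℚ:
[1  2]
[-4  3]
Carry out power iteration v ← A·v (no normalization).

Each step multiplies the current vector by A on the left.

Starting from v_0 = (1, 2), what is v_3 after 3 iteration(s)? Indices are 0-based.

v_0 = (1, 2).
v_1 = A·v_0 = (5, 2).
v_2 = A·v_1 = (9, -14).
v_3 = A·v_2 = (-19, -78).

v_3 = (-19, -78)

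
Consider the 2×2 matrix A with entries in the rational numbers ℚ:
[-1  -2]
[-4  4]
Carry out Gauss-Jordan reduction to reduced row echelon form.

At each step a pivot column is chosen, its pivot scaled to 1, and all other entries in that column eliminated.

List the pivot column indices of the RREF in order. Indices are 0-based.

pivot columns: 0, 1

pivot(0,0)=-1: scale R0 → (1, 2)
  clear (1,0): R1 −= (-4)R0 → (0, 12)
pivot(1,1)=12: scale R1 → (0, 1)
  clear (0,1): R0 −= (2)R1 → (1, 0)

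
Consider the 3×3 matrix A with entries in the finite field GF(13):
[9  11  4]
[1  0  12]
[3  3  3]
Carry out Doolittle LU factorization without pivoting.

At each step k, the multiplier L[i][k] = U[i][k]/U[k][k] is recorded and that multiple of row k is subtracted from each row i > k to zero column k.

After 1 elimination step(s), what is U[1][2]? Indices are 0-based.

U[1][2] = 0

[col 0] pivot 9
  R1 -= 3*R0 → (0, 6, 0)  (L[1][0] := 3)
  R2 -= 9*R0 → (0, 8, 6)  (L[2][0] := 9)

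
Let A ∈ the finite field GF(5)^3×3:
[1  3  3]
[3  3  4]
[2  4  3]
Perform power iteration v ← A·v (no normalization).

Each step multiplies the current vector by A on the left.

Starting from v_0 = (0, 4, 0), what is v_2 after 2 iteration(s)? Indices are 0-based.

v_2 = (1, 1, 0)

v_0 = (0, 4, 0).
v_1 = A·v_0 = (2, 2, 1).
v_2 = A·v_1 = (1, 1, 0).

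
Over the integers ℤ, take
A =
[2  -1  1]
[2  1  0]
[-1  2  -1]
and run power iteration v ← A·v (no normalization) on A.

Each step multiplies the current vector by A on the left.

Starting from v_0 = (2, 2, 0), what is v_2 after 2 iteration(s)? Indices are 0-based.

v_2 = (0, 10, 8)

v_0 = (2, 2, 0).
v_1 = A·v_0 = (2, 6, 2).
v_2 = A·v_1 = (0, 10, 8).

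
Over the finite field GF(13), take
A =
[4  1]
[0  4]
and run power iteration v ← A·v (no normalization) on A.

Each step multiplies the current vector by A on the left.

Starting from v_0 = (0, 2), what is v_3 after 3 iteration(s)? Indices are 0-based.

v_3 = (5, 11)

v_0 = (0, 2).
v_1 = A·v_0 = (2, 8).
v_2 = A·v_1 = (3, 6).
v_3 = A·v_2 = (5, 11).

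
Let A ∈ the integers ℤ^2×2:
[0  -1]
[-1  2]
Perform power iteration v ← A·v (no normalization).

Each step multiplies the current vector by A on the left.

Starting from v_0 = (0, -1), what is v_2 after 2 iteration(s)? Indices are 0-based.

v_0 = (0, -1).
v_1 = A·v_0 = (1, -2).
v_2 = A·v_1 = (2, -5).

v_2 = (2, -5)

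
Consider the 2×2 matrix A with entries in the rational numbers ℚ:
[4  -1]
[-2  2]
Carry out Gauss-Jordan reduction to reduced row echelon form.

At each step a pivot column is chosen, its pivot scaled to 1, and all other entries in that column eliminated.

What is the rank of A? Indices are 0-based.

rank = 2

pivot(0,0)=4: scale R0 → (1, -1/4)
  clear (1,0): R1 −= (-2)R0 → (0, 3/2)
pivot(1,1)=3/2: scale R1 → (0, 1)
  clear (0,1): R0 −= (-1/4)R1 → (1, 0)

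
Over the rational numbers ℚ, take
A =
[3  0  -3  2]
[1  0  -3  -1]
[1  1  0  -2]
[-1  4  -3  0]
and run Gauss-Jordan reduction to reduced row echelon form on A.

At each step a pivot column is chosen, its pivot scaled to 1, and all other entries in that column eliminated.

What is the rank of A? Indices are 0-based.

rank = 4

step 1: normalize row 0 (÷3) = (1, 0, -1, 2/3)
  row 1: subtract 1×row0 = (0, 0, -2, -5/3)
  row 2: subtract 1×row0 = (0, 1, 1, -8/3)
  row 3: subtract -1×row0 = (0, 4, -4, 2/3)
step 2: exchange rows 1,2
step 2: normalize row 1 (÷1) = (0, 1, 1, -8/3)
  row 3: subtract 4×row1 = (0, 0, -8, 34/3)
step 3: normalize row 2 (÷-2) = (0, 0, 1, 5/6)
  row 0: subtract -1×row2 = (1, 0, 0, 3/2)
  row 1: subtract 1×row2 = (0, 1, 0, -7/2)
  row 3: subtract -8×row2 = (0, 0, 0, 18)
step 4: normalize row 3 (÷18) = (0, 0, 0, 1)
  row 0: subtract 3/2×row3 = (1, 0, 0, 0)
  row 1: subtract -7/2×row3 = (0, 1, 0, 0)
  row 2: subtract 5/6×row3 = (0, 0, 1, 0)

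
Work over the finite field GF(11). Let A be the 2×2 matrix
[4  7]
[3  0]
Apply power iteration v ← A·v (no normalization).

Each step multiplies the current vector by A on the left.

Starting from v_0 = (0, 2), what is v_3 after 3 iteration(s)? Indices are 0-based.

v_3 = (1, 3)

v_0 = (0, 2).
v_1 = A·v_0 = (3, 0).
v_2 = A·v_1 = (1, 9).
v_3 = A·v_2 = (1, 3).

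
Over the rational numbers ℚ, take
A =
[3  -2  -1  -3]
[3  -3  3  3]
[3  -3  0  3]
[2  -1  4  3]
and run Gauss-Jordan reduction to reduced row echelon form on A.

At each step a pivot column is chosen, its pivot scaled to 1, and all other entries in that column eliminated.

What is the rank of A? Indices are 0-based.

rank = 4

[1] R0 /= 3  ⇒  (1, -2/3, -1/3, -1)
     R1 -= 3·R0  ⇒  (0, -1, 4, 6)
     R2 -= 3·R0  ⇒  (0, -1, 1, 6)
     R3 -= 2·R0  ⇒  (0, 1/3, 14/3, 5)
[2] R1 /= -1  ⇒  (0, 1, -4, -6)
     R0 -= -2/3·R1  ⇒  (1, 0, -3, -5)
     R2 -= -1·R1  ⇒  (0, 0, -3, 0)
     R3 -= 1/3·R1  ⇒  (0, 0, 6, 7)
[3] R2 /= -3  ⇒  (0, 0, 1, 0)
     R0 -= -3·R2  ⇒  (1, 0, 0, -5)
     R1 -= -4·R2  ⇒  (0, 1, 0, -6)
     R3 -= 6·R2  ⇒  (0, 0, 0, 7)
[4] R3 /= 7  ⇒  (0, 0, 0, 1)
     R0 -= -5·R3  ⇒  (1, 0, 0, 0)
     R1 -= -6·R3  ⇒  (0, 1, 0, 0)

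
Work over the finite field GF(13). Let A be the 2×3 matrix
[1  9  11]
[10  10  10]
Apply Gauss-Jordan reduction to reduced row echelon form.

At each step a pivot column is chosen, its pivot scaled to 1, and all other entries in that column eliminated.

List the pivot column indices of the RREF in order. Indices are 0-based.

[1] R0 /= 1  ⇒  (1, 9, 11)
     R1 -= 10·R0  ⇒  (0, 11, 4)
[2] R1 /= 11  ⇒  (0, 1, 11)
     R0 -= 9·R1  ⇒  (1, 0, 3)

pivot columns: 0, 1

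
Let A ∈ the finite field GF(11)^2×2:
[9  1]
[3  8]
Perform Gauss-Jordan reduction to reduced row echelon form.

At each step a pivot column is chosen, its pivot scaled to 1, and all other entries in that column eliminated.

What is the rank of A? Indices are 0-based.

rank = 2

[1] R0 /= 9  ⇒  (1, 5)
     R1 -= 3·R0  ⇒  (0, 4)
[2] R1 /= 4  ⇒  (0, 1)
     R0 -= 5·R1  ⇒  (1, 0)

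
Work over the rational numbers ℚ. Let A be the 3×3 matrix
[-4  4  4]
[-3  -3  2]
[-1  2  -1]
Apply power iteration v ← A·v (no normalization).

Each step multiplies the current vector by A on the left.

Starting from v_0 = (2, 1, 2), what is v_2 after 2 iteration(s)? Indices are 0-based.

v_2 = (-44, -1, -12)

v_0 = (2, 1, 2).
v_1 = A·v_0 = (4, -5, -2).
v_2 = A·v_1 = (-44, -1, -12).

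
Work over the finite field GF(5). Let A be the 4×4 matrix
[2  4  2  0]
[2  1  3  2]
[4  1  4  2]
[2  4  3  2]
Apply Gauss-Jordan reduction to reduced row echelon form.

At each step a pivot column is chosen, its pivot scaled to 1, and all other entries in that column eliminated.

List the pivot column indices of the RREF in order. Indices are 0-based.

pivot columns: 0, 1, 2, 3

step 1: normalize row 0 (÷2) = (1, 2, 1, 0)
  row 1: subtract 2×row0 = (0, 2, 1, 2)
  row 2: subtract 4×row0 = (0, 3, 0, 2)
  row 3: subtract 2×row0 = (0, 0, 1, 2)
step 2: normalize row 1 (÷2) = (0, 1, 3, 1)
  row 0: subtract 2×row1 = (1, 0, 0, 3)
  row 2: subtract 3×row1 = (0, 0, 1, 4)
step 3: normalize row 2 (÷1) = (0, 0, 1, 4)
  row 1: subtract 3×row2 = (0, 1, 0, 4)
  row 3: subtract 1×row2 = (0, 0, 0, 3)
step 4: normalize row 3 (÷3) = (0, 0, 0, 1)
  row 0: subtract 3×row3 = (1, 0, 0, 0)
  row 1: subtract 4×row3 = (0, 1, 0, 0)
  row 2: subtract 4×row3 = (0, 0, 1, 0)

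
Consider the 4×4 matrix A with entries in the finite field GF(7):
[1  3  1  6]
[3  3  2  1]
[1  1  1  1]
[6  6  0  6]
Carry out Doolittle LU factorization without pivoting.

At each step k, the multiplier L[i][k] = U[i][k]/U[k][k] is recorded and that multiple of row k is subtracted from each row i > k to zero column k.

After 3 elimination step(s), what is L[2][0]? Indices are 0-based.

[col 0] pivot 1
  R1 -= 3*R0 → (0, 1, 6, 4)  (L[1][0] := 3)
  R2 -= 1*R0 → (0, 5, 0, 2)  (L[2][0] := 1)
  R3 -= 6*R0 → (0, 2, 1, 5)  (L[3][0] := 6)
[col 1] pivot 1
  R2 -= 5*R1 → (0, 0, 5, 3)  (L[2][1] := 5)
  R3 -= 2*R1 → (0, 0, 3, 4)  (L[3][1] := 2)
[col 2] pivot 5
  R3 -= 2*R2 → (0, 0, 0, 5)  (L[3][2] := 2)

L[2][0] = 1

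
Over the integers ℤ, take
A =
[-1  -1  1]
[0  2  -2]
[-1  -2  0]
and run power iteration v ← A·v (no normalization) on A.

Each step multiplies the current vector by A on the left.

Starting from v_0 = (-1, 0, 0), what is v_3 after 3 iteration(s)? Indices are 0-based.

v_0 = (-1, 0, 0).
v_1 = A·v_0 = (1, 0, 1).
v_2 = A·v_1 = (0, -2, -1).
v_3 = A·v_2 = (1, -2, 4).

v_3 = (1, -2, 4)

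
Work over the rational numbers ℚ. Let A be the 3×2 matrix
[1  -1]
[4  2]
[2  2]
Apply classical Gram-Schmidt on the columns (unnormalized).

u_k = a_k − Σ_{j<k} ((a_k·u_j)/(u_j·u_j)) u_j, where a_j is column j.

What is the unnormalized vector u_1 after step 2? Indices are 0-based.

Step 1: u_0 = a_0 = (1, 4, 2).
Step 2: u_1 = a_1 − (11/21)·u_0 = (-32/21, -2/21, 20/21).

u_1 = (-32/21, -2/21, 20/21)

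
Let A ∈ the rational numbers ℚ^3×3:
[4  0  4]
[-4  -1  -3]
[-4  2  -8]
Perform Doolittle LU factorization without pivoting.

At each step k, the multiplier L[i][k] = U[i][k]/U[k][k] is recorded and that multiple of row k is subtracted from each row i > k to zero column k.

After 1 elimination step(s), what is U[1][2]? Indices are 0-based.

Step 1: pivot at (0,0) is 4.
  row1 ← row1 − (-1)·row0  ⇒  L[1][0]=-1, U row1=(0, -1, 1)
  row2 ← row2 − (-1)·row0  ⇒  L[2][0]=-1, U row2=(0, 2, -4)

U[1][2] = 1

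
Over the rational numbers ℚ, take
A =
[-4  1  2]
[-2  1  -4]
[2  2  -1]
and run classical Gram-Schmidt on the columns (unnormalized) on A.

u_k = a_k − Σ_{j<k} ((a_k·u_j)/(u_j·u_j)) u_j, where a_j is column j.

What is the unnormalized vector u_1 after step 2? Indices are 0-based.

Step 1: u_0 = a_0 = (-4, -2, 2).
Step 2: u_1 = a_1 − (-1/12)·u_0 = (2/3, 5/6, 13/6).

u_1 = (2/3, 5/6, 13/6)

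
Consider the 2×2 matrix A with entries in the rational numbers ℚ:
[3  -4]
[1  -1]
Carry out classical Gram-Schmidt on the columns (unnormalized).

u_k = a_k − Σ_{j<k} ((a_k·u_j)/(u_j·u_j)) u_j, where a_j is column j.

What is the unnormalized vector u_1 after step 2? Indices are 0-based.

u_1 = (-1/10, 3/10)

Step 1: u_0 = a_0 = (3, 1).
Step 2: u_1 = a_1 − (-13/10)·u_0 = (-1/10, 3/10).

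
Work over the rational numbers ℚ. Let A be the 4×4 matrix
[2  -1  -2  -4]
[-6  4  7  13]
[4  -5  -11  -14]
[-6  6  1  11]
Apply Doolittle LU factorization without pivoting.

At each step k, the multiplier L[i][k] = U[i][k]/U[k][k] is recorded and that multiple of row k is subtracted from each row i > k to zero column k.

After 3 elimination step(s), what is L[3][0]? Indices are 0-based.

L[3][0] = -3

k=0: U[0][0]=2
  eliminate (1,0): mult=-3, new row 1: (0, 1, 1, 1); set L[1][0]=-3
  eliminate (2,0): mult=2, new row 2: (0, -3, -7, -6); set L[2][0]=2
  eliminate (3,0): mult=-3, new row 3: (0, 3, -5, -1); set L[3][0]=-3
k=1: U[1][1]=1
  eliminate (2,1): mult=-3, new row 2: (0, 0, -4, -3); set L[2][1]=-3
  eliminate (3,1): mult=3, new row 3: (0, 0, -8, -4); set L[3][1]=3
k=2: U[2][2]=-4
  eliminate (3,2): mult=2, new row 3: (0, 0, 0, 2); set L[3][2]=2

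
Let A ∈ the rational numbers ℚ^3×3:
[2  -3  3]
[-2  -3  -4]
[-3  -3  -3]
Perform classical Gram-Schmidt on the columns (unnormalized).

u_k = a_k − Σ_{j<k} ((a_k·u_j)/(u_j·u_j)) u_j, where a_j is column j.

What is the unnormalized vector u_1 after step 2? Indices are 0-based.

Step 1: u_0 = a_0 = (2, -2, -3).
Step 2: u_1 = a_1 − (9/17)·u_0 = (-69/17, -33/17, -24/17).

u_1 = (-69/17, -33/17, -24/17)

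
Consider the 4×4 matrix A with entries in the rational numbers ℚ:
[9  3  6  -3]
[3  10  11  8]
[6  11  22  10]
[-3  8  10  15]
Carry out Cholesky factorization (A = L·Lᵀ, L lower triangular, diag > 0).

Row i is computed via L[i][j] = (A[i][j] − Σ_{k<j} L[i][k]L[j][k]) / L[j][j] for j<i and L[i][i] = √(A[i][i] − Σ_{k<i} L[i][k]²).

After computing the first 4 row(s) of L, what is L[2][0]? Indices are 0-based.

Step 1: L[0][0] = √(9) = 3.
  L[1][0] = (3) / L[0][0] = 1.
Step 2: L[1][1] = √(9) = 3.
  L[2][0] = (6) / L[0][0] = 2.
  L[2][1] = (9) / L[1][1] = 3.
Step 3: L[2][2] = √(9) = 3.
  L[3][0] = (-3) / L[0][0] = -1.
  L[3][1] = (9) / L[1][1] = 3.
  L[3][2] = (3) / L[2][2] = 1.
Step 4: L[3][3] = √(4) = 2.

L[2][0] = 2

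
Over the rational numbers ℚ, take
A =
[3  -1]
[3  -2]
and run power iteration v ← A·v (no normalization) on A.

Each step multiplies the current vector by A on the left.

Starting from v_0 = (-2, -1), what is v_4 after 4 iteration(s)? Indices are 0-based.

v_0 = (-2, -1).
v_1 = A·v_0 = (-5, -4).
v_2 = A·v_1 = (-11, -7).
v_3 = A·v_2 = (-26, -19).
v_4 = A·v_3 = (-59, -40).

v_4 = (-59, -40)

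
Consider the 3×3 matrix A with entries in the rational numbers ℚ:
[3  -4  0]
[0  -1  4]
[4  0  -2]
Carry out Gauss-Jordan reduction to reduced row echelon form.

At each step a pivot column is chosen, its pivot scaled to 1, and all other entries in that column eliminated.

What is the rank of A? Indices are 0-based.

rank = 3

step 1: normalize row 0 (÷3) = (1, -4/3, 0)
  row 2: subtract 4×row0 = (0, 16/3, -2)
step 2: normalize row 1 (÷-1) = (0, 1, -4)
  row 0: subtract -4/3×row1 = (1, 0, -16/3)
  row 2: subtract 16/3×row1 = (0, 0, 58/3)
step 3: normalize row 2 (÷58/3) = (0, 0, 1)
  row 0: subtract -16/3×row2 = (1, 0, 0)
  row 1: subtract -4×row2 = (0, 1, 0)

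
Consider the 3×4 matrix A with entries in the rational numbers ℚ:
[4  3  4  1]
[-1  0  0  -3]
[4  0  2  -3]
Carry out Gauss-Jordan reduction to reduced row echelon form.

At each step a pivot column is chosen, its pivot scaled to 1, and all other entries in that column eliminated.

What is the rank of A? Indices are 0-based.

pivot(0,0)=4: scale R0 → (1, 3/4, 1, 1/4)
  clear (1,0): R1 −= (-1)R0 → (0, 3/4, 1, -11/4)
  clear (2,0): R2 −= (4)R0 → (0, -3, -2, -4)
pivot(1,1)=3/4: scale R1 → (0, 1, 4/3, -11/3)
  clear (0,1): R0 −= (3/4)R1 → (1, 0, 0, 3)
  clear (2,1): R2 −= (-3)R1 → (0, 0, 2, -15)
pivot(2,2)=2: scale R2 → (0, 0, 1, -15/2)
  clear (1,2): R1 −= (4/3)R2 → (0, 1, 0, 19/3)

rank = 3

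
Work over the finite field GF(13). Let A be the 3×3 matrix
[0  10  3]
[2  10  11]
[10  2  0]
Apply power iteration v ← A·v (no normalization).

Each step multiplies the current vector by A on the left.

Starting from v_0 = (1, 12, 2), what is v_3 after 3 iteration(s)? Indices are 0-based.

v_3 = (6, 4, 0)

v_0 = (1, 12, 2).
v_1 = A·v_0 = (9, 1, 8).
v_2 = A·v_1 = (8, 12, 1).
v_3 = A·v_2 = (6, 4, 0).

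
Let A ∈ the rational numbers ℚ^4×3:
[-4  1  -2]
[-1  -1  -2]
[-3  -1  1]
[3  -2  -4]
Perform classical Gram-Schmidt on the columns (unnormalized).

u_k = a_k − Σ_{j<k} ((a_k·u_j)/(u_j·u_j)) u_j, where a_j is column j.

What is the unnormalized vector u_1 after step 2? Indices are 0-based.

Step 1: u_0 = a_0 = (-4, -1, -3, 3).
Step 2: u_1 = a_1 − (-6/35)·u_0 = (11/35, -41/35, -53/35, -52/35).

u_1 = (11/35, -41/35, -53/35, -52/35)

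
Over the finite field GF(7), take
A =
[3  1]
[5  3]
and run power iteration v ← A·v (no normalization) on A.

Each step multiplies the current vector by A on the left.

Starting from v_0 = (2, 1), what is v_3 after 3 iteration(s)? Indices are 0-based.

v_3 = (1, 0)

v_0 = (2, 1).
v_1 = A·v_0 = (0, 6).
v_2 = A·v_1 = (6, 4).
v_3 = A·v_2 = (1, 0).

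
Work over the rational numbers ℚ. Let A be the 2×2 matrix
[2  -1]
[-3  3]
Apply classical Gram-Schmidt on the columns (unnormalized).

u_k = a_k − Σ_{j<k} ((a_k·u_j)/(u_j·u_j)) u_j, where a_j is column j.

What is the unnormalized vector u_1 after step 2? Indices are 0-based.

u_1 = (9/13, 6/13)

Step 1: u_0 = a_0 = (2, -3).
Step 2: u_1 = a_1 − (-11/13)·u_0 = (9/13, 6/13).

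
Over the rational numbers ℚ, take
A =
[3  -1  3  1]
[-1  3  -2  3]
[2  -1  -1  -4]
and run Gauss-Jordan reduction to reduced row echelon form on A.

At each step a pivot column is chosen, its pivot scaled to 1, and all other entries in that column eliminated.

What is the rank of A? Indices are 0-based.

pivot(0,0)=3: scale R0 → (1, -1/3, 1, 1/3)
  clear (1,0): R1 −= (-1)R0 → (0, 8/3, -1, 10/3)
  clear (2,0): R2 −= (2)R0 → (0, -1/3, -3, -14/3)
pivot(1,1)=8/3: scale R1 → (0, 1, -3/8, 5/4)
  clear (0,1): R0 −= (-1/3)R1 → (1, 0, 7/8, 3/4)
  clear (2,1): R2 −= (-1/3)R1 → (0, 0, -25/8, -17/4)
pivot(2,2)=-25/8: scale R2 → (0, 0, 1, 34/25)
  clear (0,2): R0 −= (7/8)R2 → (1, 0, 0, -11/25)
  clear (1,2): R1 −= (-3/8)R2 → (0, 1, 0, 44/25)

rank = 3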